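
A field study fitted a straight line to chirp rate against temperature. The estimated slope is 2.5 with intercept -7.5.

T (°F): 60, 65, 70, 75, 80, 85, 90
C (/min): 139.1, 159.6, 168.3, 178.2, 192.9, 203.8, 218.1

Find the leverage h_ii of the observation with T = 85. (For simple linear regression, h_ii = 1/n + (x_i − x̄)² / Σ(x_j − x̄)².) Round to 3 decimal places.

h = 0.286

T̄ = (60 + 65 + 70 + 75 + 80 + 85 + 90)/7 = 75
Σ(T − T̄)² = 225 + 100 + 25 + 0 + 25 + 100 + 225 = 700
h = 1/7 + (10)²/700 = 0.142857 + 0.142857 = 0.286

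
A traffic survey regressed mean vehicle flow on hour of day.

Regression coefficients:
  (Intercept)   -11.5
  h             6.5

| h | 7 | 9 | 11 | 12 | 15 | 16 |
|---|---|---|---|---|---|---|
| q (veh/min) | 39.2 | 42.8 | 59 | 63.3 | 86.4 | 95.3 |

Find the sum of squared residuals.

SSE = 63.92

h=7: q̂ = -11.5 + 6.5·7 = 34; r = 39.2 − 34 = 5.2
h=9: q̂ = -11.5 + 6.5·9 = 47; r = 42.8 − 47 = -4.2
h=11: q̂ = -11.5 + 6.5·11 = 60; r = 59 − 60 = -1
h=12: q̂ = -11.5 + 6.5·12 = 66.5; r = 63.3 − 66.5 = -3.2
h=15: q̂ = -11.5 + 6.5·15 = 86; r = 86.4 − 86 = 0.4
h=16: q̂ = -11.5 + 6.5·16 = 92.5; r = 95.3 − 92.5 = 2.8
SSE = 27.04 + 17.64 + 1 + 10.24 + 0.16 + 7.84 = 63.92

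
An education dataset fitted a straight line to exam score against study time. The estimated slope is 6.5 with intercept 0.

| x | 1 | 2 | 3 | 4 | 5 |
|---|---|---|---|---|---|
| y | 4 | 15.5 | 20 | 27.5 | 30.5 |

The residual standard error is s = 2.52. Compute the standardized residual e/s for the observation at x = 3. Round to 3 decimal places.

ŷ = 6.5·3 = 19.5
e = 20 − 19.5 = 0.5
e/s = 0.5 / 2.52 = 0.198

0.198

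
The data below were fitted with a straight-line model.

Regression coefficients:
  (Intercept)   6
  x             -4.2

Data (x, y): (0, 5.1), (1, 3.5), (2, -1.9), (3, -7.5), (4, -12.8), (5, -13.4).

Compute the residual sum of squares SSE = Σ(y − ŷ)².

x=0: ŷ = 6 − 4.2·0 = 6; r = 5.1 − 6 = -0.9
x=1: ŷ = 6 − 4.2·1 = 1.8; r = 3.5 − 1.8 = 1.7
x=2: ŷ = 6 − 4.2·2 = -2.4; r = -1.9 − (-2.4) = 0.5
x=3: ŷ = 6 − 4.2·3 = -6.6; r = -7.5 − (-6.6) = -0.9
x=4: ŷ = 6 − 4.2·4 = -10.8; r = -12.8 − (-10.8) = -2
x=5: ŷ = 6 − 4.2·5 = -15; r = -13.4 − (-15) = 1.6
SSE = 0.81 + 2.89 + 0.25 + 0.81 + 4 + 2.56 = 11.32

SSE = 11.32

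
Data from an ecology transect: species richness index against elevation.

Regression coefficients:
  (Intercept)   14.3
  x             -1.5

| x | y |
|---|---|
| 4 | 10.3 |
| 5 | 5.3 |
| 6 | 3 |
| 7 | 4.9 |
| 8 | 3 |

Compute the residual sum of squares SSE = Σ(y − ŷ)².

SSE = 13.24

x=4: ŷ = 14.3 − 1.5·4 = 8.3; r = 10.3 − 8.3 = 2
x=5: ŷ = 14.3 − 1.5·5 = 6.8; r = 5.3 − 6.8 = -1.5
x=6: ŷ = 14.3 − 1.5·6 = 5.3; r = 3 − 5.3 = -2.3
x=7: ŷ = 14.3 − 1.5·7 = 3.8; r = 4.9 − 3.8 = 1.1
x=8: ŷ = 14.3 − 1.5·8 = 2.3; r = 3 − 2.3 = 0.7
SSE = 4 + 2.25 + 5.29 + 1.21 + 0.49 = 13.24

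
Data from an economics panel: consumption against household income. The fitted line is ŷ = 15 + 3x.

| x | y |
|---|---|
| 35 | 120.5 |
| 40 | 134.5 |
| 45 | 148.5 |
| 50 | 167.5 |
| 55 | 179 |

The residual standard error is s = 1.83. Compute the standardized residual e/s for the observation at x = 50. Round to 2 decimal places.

ŷ = 15 + 3·50 = 165
e = 167.5 − 165 = 2.5
e/s = 2.5 / 1.83 = 1.37

1.37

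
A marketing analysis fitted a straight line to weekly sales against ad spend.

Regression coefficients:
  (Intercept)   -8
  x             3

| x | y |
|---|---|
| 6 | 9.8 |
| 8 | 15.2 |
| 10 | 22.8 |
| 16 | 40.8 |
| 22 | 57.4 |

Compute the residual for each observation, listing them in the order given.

-0.2, -0.8, 0.8, 0.8, -0.6

x=6: ŷ = -8 + 3·6 = 10; e = 9.8 − 10 = -0.2
x=8: ŷ = -8 + 3·8 = 16; e = 15.2 − 16 = -0.8
x=10: ŷ = -8 + 3·10 = 22; e = 22.8 − 22 = 0.8
x=16: ŷ = -8 + 3·16 = 40; e = 40.8 − 40 = 0.8
x=22: ŷ = -8 + 3·22 = 58; e = 57.4 − 58 = -0.6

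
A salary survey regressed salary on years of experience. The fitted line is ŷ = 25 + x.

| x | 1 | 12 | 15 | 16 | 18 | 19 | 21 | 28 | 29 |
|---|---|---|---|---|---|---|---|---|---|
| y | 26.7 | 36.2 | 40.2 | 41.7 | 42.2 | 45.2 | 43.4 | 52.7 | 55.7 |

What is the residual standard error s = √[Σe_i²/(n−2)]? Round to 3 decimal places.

s = 1.388

x=1: ŷ = 25 + 1 = 26; e = 26.7 − 26 = 0.7
x=12: ŷ = 25 + 12 = 37; e = 36.2 − 37 = -0.8
x=15: ŷ = 25 + 15 = 40; e = 40.2 − 40 = 0.2
x=16: ŷ = 25 + 16 = 41; e = 41.7 − 41 = 0.7
x=18: ŷ = 25 + 18 = 43; e = 42.2 − 43 = -0.8
x=19: ŷ = 25 + 19 = 44; e = 45.2 − 44 = 1.2
x=21: ŷ = 25 + 21 = 46; e = 43.4 − 46 = -2.6
x=28: ŷ = 25 + 28 = 53; e = 52.7 − 53 = -0.3
x=29: ŷ = 25 + 29 = 54; e = 55.7 − 54 = 1.7
SSE = 0.49 + 0.64 + 0.04 + 0.49 + 0.64 + 1.44 + 6.76 + 0.09 + 2.89 = 13.48
s = √(13.48/7) = √1.92571 ≈ 1.388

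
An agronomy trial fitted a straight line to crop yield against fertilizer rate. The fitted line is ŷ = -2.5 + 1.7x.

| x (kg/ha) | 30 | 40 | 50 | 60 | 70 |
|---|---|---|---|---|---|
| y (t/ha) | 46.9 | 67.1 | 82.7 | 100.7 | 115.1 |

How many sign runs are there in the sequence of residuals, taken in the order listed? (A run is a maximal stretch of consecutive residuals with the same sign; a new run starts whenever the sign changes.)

3 runs

x=30: ŷ = -2.5 + 1.7·30 = 48.5; r = 46.9 − 48.5 = -1.6
x=40: ŷ = -2.5 + 1.7·40 = 65.5; r = 67.1 − 65.5 = 1.6
x=50: ŷ = -2.5 + 1.7·50 = 82.5; r = 82.7 − 82.5 = 0.2
x=60: ŷ = -2.5 + 1.7·60 = 99.5; r = 100.7 − 99.5 = 1.2
x=70: ŷ = -2.5 + 1.7·70 = 116.5; r = 115.1 − 116.5 = -1.4
Signs: − + + + −
Runs: −×1, +×3, −×1 → 3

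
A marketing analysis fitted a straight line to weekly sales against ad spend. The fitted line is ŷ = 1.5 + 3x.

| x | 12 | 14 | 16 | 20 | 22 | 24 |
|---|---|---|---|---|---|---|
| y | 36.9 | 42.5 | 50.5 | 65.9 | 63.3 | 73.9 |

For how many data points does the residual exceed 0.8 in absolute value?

x=12: ŷ = 1.5 + 3·12 = 37.5; e = 36.9 − 37.5 = -0.6
x=14: ŷ = 1.5 + 3·14 = 43.5; e = 42.5 − 43.5 = -1
x=16: ŷ = 1.5 + 3·16 = 49.5; e = 50.5 − 49.5 = 1
x=20: ŷ = 1.5 + 3·20 = 61.5; e = 65.9 − 61.5 = 4.4
x=22: ŷ = 1.5 + 3·22 = 67.5; e = 63.3 − 67.5 = -4.2
x=24: ŷ = 1.5 + 3·24 = 73.5; e = 73.9 − 73.5 = 0.4
|e| > 0.8: x=14 (|e|=1), x=16 (|e|=1), x=20 (|e|=4.4), x=22 (|e|=4.2) → 4

4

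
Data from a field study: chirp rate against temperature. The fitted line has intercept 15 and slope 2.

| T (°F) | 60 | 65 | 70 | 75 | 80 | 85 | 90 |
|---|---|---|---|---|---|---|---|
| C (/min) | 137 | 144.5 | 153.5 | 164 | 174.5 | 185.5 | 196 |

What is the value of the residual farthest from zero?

e = 2

T=60: ŷ = 15 + 2·60 = 135; e = 137 − 135 = 2
T=65: ŷ = 15 + 2·65 = 145; e = 144.5 − 145 = -0.5
T=70: ŷ = 15 + 2·70 = 155; e = 153.5 − 155 = -1.5
T=75: ŷ = 15 + 2·75 = 165; e = 164 − 165 = -1
T=80: ŷ = 15 + 2·80 = 175; e = 174.5 − 175 = -0.5
T=85: ŷ = 15 + 2·85 = 185; e = 185.5 − 185 = 0.5
T=90: ŷ = 15 + 2·90 = 195; e = 196 − 195 = 1
Largest |e| is 2 at T = 60, residual 2.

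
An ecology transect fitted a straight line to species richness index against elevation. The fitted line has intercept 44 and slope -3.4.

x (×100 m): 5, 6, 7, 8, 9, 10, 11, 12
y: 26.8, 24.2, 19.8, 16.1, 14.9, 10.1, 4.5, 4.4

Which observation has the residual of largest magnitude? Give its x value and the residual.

x=5: ŷ = 44 − 3.4·5 = 27; r = 26.8 − 27 = -0.2
x=6: ŷ = 44 − 3.4·6 = 23.6; r = 24.2 − 23.6 = 0.6
x=7: ŷ = 44 − 3.4·7 = 20.2; r = 19.8 − 20.2 = -0.4
x=8: ŷ = 44 − 3.4·8 = 16.8; r = 16.1 − 16.8 = -0.7
x=9: ŷ = 44 − 3.4·9 = 13.4; r = 14.9 − 13.4 = 1.5
x=10: ŷ = 44 − 3.4·10 = 10; r = 10.1 − 10 = 0.1
x=11: ŷ = 44 − 3.4·11 = 6.6; r = 4.5 − 6.6 = -2.1
x=12: ŷ = 44 − 3.4·12 = 3.2; r = 4.4 − 3.2 = 1.2
Largest |r| is 2.1 at x = 11, residual -2.1.

x = 11, r = -2.1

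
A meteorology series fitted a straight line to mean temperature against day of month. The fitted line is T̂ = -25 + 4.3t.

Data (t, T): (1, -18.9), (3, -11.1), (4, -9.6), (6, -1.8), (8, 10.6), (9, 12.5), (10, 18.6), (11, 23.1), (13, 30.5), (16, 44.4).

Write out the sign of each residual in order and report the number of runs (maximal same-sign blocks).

7 runs

t=1: T̂ = -25 + 4.3·1 = -20.7; r = -18.9 − (-20.7) = 1.8
t=3: T̂ = -25 + 4.3·3 = -12.1; r = -11.1 − (-12.1) = 1
t=4: T̂ = -25 + 4.3·4 = -7.8; r = -9.6 − (-7.8) = -1.8
t=6: T̂ = -25 + 4.3·6 = 0.8; r = -1.8 − 0.8 = -2.6
t=8: T̂ = -25 + 4.3·8 = 9.4; r = 10.6 − 9.4 = 1.2
t=9: T̂ = -25 + 4.3·9 = 13.7; r = 12.5 − 13.7 = -1.2
t=10: T̂ = -25 + 4.3·10 = 18; r = 18.6 − 18 = 0.6
t=11: T̂ = -25 + 4.3·11 = 22.3; r = 23.1 − 22.3 = 0.8
t=13: T̂ = -25 + 4.3·13 = 30.9; r = 30.5 − 30.9 = -0.4
t=16: T̂ = -25 + 4.3·16 = 43.8; r = 44.4 − 43.8 = 0.6
Signs: + + − − + − + + − +
Runs: +×2, −×2, +×1, −×1, +×2, −×1, +×1 → 7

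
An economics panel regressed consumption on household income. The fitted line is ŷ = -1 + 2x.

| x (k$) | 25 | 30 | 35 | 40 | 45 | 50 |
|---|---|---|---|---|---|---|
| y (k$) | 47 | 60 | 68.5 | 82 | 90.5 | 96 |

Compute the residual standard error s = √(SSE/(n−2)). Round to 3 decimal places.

x=25: ŷ = -1 + 2·25 = 49; r = 47 − 49 = -2
x=30: ŷ = -1 + 2·30 = 59; r = 60 − 59 = 1
x=35: ŷ = -1 + 2·35 = 69; r = 68.5 − 69 = -0.5
x=40: ŷ = -1 + 2·40 = 79; r = 82 − 79 = 3
x=45: ŷ = -1 + 2·45 = 89; r = 90.5 − 89 = 1.5
x=50: ŷ = -1 + 2·50 = 99; r = 96 − 99 = -3
SSE = 4 + 1 + 0.25 + 9 + 2.25 + 9 = 25.5
s = √(25.5/4) = √6.375 ≈ 2.525

s = 2.525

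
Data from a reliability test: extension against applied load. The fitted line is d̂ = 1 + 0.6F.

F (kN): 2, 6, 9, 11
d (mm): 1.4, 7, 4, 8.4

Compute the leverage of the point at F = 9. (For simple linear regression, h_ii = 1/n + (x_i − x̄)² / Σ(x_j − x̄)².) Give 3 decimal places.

h = 0.337

F̄ = (2 + 6 + 9 + 11)/4 = 7
Σ(F − F̄)² = 25 + 1 + 4 + 16 = 46
h = 1/4 + (2)²/46 = 0.25 + 0.0869565 = 0.337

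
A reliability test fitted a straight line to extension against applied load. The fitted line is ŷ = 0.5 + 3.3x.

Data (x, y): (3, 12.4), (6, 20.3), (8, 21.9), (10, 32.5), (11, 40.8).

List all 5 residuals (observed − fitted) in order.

2, 0, -5, -1, 4

x=3: ŷ = 0.5 + 3.3·3 = 10.4; r = 12.4 − 10.4 = 2
x=6: ŷ = 0.5 + 3.3·6 = 20.3; r = 20.3 − 20.3 = 0
x=8: ŷ = 0.5 + 3.3·8 = 26.9; r = 21.9 − 26.9 = -5
x=10: ŷ = 0.5 + 3.3·10 = 33.5; r = 32.5 − 33.5 = -1
x=11: ŷ = 0.5 + 3.3·11 = 36.8; r = 40.8 − 36.8 = 4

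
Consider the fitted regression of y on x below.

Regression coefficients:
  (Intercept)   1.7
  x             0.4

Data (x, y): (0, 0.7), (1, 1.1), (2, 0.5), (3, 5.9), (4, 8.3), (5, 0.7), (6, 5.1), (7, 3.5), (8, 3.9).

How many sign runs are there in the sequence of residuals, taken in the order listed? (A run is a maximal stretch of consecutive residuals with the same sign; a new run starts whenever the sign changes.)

5 runs

x=0: ŷ = 1.7 + 0.4·0 = 1.7; r = 0.7 − 1.7 = -1
x=1: ŷ = 1.7 + 0.4·1 = 2.1; r = 1.1 − 2.1 = -1
x=2: ŷ = 1.7 + 0.4·2 = 2.5; r = 0.5 − 2.5 = -2
x=3: ŷ = 1.7 + 0.4·3 = 2.9; r = 5.9 − 2.9 = 3
x=4: ŷ = 1.7 + 0.4·4 = 3.3; r = 8.3 − 3.3 = 5
x=5: ŷ = 1.7 + 0.4·5 = 3.7; r = 0.7 − 3.7 = -3
x=6: ŷ = 1.7 + 0.4·6 = 4.1; r = 5.1 − 4.1 = 1
x=7: ŷ = 1.7 + 0.4·7 = 4.5; r = 3.5 − 4.5 = -1
x=8: ŷ = 1.7 + 0.4·8 = 4.9; r = 3.9 − 4.9 = -1
Signs: − − − + + − + − −
Runs: −×3, +×2, −×1, +×1, −×2 → 5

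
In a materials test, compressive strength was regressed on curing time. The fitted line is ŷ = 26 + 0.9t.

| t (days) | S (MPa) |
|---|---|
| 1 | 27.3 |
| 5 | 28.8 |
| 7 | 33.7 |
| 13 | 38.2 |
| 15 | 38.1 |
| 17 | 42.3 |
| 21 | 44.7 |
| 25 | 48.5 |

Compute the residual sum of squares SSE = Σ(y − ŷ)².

t=1: ŷ = 26 + 0.9·1 = 26.9; r = 27.3 − 26.9 = 0.4
t=5: ŷ = 26 + 0.9·5 = 30.5; r = 28.8 − 30.5 = -1.7
t=7: ŷ = 26 + 0.9·7 = 32.3; r = 33.7 − 32.3 = 1.4
t=13: ŷ = 26 + 0.9·13 = 37.7; r = 38.2 − 37.7 = 0.5
t=15: ŷ = 26 + 0.9·15 = 39.5; r = 38.1 − 39.5 = -1.4
t=17: ŷ = 26 + 0.9·17 = 41.3; r = 42.3 − 41.3 = 1
t=21: ŷ = 26 + 0.9·21 = 44.9; r = 44.7 − 44.9 = -0.2
t=25: ŷ = 26 + 0.9·25 = 48.5; r = 48.5 − 48.5 = 0
SSE = 0.16 + 2.89 + 1.96 + 0.25 + 1.96 + 1 + 0.04 + 0 = 8.26

SSE = 8.26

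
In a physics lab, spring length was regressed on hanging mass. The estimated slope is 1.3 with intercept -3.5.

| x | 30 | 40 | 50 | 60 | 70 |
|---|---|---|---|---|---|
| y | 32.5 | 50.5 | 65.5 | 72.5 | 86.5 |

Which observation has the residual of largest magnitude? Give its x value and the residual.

x = 50, r = 4

x=30: ŷ = -3.5 + 1.3·30 = 35.5; r = 32.5 − 35.5 = -3
x=40: ŷ = -3.5 + 1.3·40 = 48.5; r = 50.5 − 48.5 = 2
x=50: ŷ = -3.5 + 1.3·50 = 61.5; r = 65.5 − 61.5 = 4
x=60: ŷ = -3.5 + 1.3·60 = 74.5; r = 72.5 − 74.5 = -2
x=70: ŷ = -3.5 + 1.3·70 = 87.5; r = 86.5 − 87.5 = -1
Largest |r| is 4 at x = 50, residual 4.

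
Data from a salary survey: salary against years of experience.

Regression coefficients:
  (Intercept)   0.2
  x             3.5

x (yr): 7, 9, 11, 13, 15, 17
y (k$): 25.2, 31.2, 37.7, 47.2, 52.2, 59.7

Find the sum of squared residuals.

SSE = 4

x=7: ŷ = 0.2 + 3.5·7 = 24.7; r = 25.2 − 24.7 = 0.5
x=9: ŷ = 0.2 + 3.5·9 = 31.7; r = 31.2 − 31.7 = -0.5
x=11: ŷ = 0.2 + 3.5·11 = 38.7; r = 37.7 − 38.7 = -1
x=13: ŷ = 0.2 + 3.5·13 = 45.7; r = 47.2 − 45.7 = 1.5
x=15: ŷ = 0.2 + 3.5·15 = 52.7; r = 52.2 − 52.7 = -0.5
x=17: ŷ = 0.2 + 3.5·17 = 59.7; r = 59.7 − 59.7 = 0
SSE = 0.25 + 0.25 + 1 + 2.25 + 0.25 + 0 = 4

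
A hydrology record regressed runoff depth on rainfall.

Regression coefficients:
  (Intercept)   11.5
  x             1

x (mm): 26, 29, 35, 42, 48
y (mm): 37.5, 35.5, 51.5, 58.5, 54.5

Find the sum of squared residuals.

x=26: ŷ = 11.5 + 26 = 37.5; e = 37.5 − 37.5 = 0
x=29: ŷ = 11.5 + 29 = 40.5; e = 35.5 − 40.5 = -5
x=35: ŷ = 11.5 + 35 = 46.5; e = 51.5 − 46.5 = 5
x=42: ŷ = 11.5 + 42 = 53.5; e = 58.5 − 53.5 = 5
x=48: ŷ = 11.5 + 48 = 59.5; e = 54.5 − 59.5 = -5
SSE = 0 + 25 + 25 + 25 + 25 = 100

SSE = 100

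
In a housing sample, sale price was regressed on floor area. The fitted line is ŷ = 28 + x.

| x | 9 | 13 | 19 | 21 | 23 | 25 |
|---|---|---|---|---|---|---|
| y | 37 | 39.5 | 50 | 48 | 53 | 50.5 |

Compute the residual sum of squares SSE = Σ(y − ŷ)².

x=9: ŷ = 28 + 9 = 37; r = 37 − 37 = 0
x=13: ŷ = 28 + 13 = 41; r = 39.5 − 41 = -1.5
x=19: ŷ = 28 + 19 = 47; r = 50 − 47 = 3
x=21: ŷ = 28 + 21 = 49; r = 48 − 49 = -1
x=23: ŷ = 28 + 23 = 51; r = 53 − 51 = 2
x=25: ŷ = 28 + 25 = 53; r = 50.5 − 53 = -2.5
SSE = 0 + 2.25 + 9 + 1 + 4 + 6.25 = 22.5

SSE = 22.5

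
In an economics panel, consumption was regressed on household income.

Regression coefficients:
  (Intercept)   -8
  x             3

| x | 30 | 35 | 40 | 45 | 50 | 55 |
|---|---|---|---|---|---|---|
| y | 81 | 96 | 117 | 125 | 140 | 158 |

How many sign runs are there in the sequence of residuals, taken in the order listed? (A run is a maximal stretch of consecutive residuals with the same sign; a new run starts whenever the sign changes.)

4 runs

x=30: ŷ = -8 + 3·30 = 82; e = 81 − 82 = -1
x=35: ŷ = -8 + 3·35 = 97; e = 96 − 97 = -1
x=40: ŷ = -8 + 3·40 = 112; e = 117 − 112 = 5
x=45: ŷ = -8 + 3·45 = 127; e = 125 − 127 = -2
x=50: ŷ = -8 + 3·50 = 142; e = 140 − 142 = -2
x=55: ŷ = -8 + 3·55 = 157; e = 158 − 157 = 1
Signs: − − + − − +
Runs: −×2, +×1, −×2, +×1 → 4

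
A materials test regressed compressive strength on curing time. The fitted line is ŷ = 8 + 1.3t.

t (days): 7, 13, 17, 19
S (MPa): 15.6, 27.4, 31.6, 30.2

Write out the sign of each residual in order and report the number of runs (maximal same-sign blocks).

t=7: ŷ = 8 + 1.3·7 = 17.1; e = 15.6 − 17.1 = -1.5
t=13: ŷ = 8 + 1.3·13 = 24.9; e = 27.4 − 24.9 = 2.5
t=17: ŷ = 8 + 1.3·17 = 30.1; e = 31.6 − 30.1 = 1.5
t=19: ŷ = 8 + 1.3·19 = 32.7; e = 30.2 − 32.7 = -2.5
Signs: − + + −
Runs: −×1, +×2, −×1 → 3

3 runs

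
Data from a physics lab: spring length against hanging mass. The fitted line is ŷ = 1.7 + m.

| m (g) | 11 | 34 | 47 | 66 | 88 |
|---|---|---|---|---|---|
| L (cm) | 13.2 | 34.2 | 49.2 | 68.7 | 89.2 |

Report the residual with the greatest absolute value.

r = -1.5

m=11: ŷ = 1.7 + 11 = 12.7; r = 13.2 − 12.7 = 0.5
m=34: ŷ = 1.7 + 34 = 35.7; r = 34.2 − 35.7 = -1.5
m=47: ŷ = 1.7 + 47 = 48.7; r = 49.2 − 48.7 = 0.5
m=66: ŷ = 1.7 + 66 = 67.7; r = 68.7 − 67.7 = 1
m=88: ŷ = 1.7 + 88 = 89.7; r = 89.2 − 89.7 = -0.5
Largest |r| is 1.5 at m = 34, residual -1.5.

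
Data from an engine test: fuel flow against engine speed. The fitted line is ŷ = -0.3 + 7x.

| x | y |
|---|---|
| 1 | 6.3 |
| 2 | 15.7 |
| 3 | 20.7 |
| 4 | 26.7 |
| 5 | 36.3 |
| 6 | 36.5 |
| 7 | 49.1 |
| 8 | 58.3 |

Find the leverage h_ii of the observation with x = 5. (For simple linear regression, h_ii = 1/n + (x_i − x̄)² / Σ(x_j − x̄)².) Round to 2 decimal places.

x̄ = (1 + 2 + 3 + 4 + 5 + 6 + 7 + 8)/8 = 4.5
Σ(x − x̄)² = 12.25 + 6.25 + 2.25 + 0.25 + 0.25 + 2.25 + 6.25 + 12.25 = 42
h = 1/8 + (0.5)²/42 = 0.125 + 0.00595238 = 0.13

h = 0.13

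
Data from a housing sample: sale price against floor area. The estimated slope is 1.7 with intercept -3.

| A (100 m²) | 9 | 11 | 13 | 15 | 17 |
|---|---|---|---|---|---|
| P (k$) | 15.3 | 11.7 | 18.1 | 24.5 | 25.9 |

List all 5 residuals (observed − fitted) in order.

3, -4, -1, 2, 0

A=9: P̂ = -3 + 1.7·9 = 12.3; r = 15.3 − 12.3 = 3
A=11: P̂ = -3 + 1.7·11 = 15.7; r = 11.7 − 15.7 = -4
A=13: P̂ = -3 + 1.7·13 = 19.1; r = 18.1 − 19.1 = -1
A=15: P̂ = -3 + 1.7·15 = 22.5; r = 24.5 − 22.5 = 2
A=17: P̂ = -3 + 1.7·17 = 25.9; r = 25.9 − 25.9 = 0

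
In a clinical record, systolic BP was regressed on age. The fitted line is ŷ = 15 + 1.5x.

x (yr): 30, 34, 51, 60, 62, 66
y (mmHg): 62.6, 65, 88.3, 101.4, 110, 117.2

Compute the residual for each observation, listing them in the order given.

2.6, -1, -3.2, -3.6, 2, 3.2

x=30: ŷ = 15 + 1.5·30 = 60; r = 62.6 − 60 = 2.6
x=34: ŷ = 15 + 1.5·34 = 66; r = 65 − 66 = -1
x=51: ŷ = 15 + 1.5·51 = 91.5; r = 88.3 − 91.5 = -3.2
x=60: ŷ = 15 + 1.5·60 = 105; r = 101.4 − 105 = -3.6
x=62: ŷ = 15 + 1.5·62 = 108; r = 110 − 108 = 2
x=66: ŷ = 15 + 1.5·66 = 114; r = 117.2 − 114 = 3.2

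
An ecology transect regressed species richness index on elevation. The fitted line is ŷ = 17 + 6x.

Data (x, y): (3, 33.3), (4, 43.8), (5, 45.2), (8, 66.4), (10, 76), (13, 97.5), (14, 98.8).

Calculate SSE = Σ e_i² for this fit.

SSE = 28.02

x=3: ŷ = 17 + 6·3 = 35; e = 33.3 − 35 = -1.7
x=4: ŷ = 17 + 6·4 = 41; e = 43.8 − 41 = 2.8
x=5: ŷ = 17 + 6·5 = 47; e = 45.2 − 47 = -1.8
x=8: ŷ = 17 + 6·8 = 65; e = 66.4 − 65 = 1.4
x=10: ŷ = 17 + 6·10 = 77; e = 76 − 77 = -1
x=13: ŷ = 17 + 6·13 = 95; e = 97.5 − 95 = 2.5
x=14: ŷ = 17 + 6·14 = 101; e = 98.8 − 101 = -2.2
SSE = 2.89 + 7.84 + 3.24 + 1.96 + 1 + 6.25 + 4.84 = 28.02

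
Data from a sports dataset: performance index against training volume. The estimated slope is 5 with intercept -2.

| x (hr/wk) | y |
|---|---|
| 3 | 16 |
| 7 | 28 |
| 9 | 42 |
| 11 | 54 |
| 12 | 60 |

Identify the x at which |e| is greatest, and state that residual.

x = 7, e = -5

x=3: ŷ = -2 + 5·3 = 13; e = 16 − 13 = 3
x=7: ŷ = -2 + 5·7 = 33; e = 28 − 33 = -5
x=9: ŷ = -2 + 5·9 = 43; e = 42 − 43 = -1
x=11: ŷ = -2 + 5·11 = 53; e = 54 − 53 = 1
x=12: ŷ = -2 + 5·12 = 58; e = 60 − 58 = 2
Largest |e| is 5 at x = 7, residual -5.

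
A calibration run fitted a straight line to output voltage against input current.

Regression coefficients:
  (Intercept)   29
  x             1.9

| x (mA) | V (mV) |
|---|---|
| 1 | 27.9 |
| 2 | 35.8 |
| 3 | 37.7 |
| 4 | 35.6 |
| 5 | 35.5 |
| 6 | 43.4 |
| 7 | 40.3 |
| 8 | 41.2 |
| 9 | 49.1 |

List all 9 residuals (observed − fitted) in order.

-3, 3, 3, -1, -3, 3, -2, -3, 3

x=1: V̂ = 29 + 1.9·1 = 30.9; e = 27.9 − 30.9 = -3
x=2: V̂ = 29 + 1.9·2 = 32.8; e = 35.8 − 32.8 = 3
x=3: V̂ = 29 + 1.9·3 = 34.7; e = 37.7 − 34.7 = 3
x=4: V̂ = 29 + 1.9·4 = 36.6; e = 35.6 − 36.6 = -1
x=5: V̂ = 29 + 1.9·5 = 38.5; e = 35.5 − 38.5 = -3
x=6: V̂ = 29 + 1.9·6 = 40.4; e = 43.4 − 40.4 = 3
x=7: V̂ = 29 + 1.9·7 = 42.3; e = 40.3 − 42.3 = -2
x=8: V̂ = 29 + 1.9·8 = 44.2; e = 41.2 − 44.2 = -3
x=9: V̂ = 29 + 1.9·9 = 46.1; e = 49.1 − 46.1 = 3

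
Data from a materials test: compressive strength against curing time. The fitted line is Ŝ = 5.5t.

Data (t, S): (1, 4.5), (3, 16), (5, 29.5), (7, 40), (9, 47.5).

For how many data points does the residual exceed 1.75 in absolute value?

t=1: Ŝ = 5.5·1 = 5.5; r = 4.5 − 5.5 = -1
t=3: Ŝ = 5.5·3 = 16.5; r = 16 − 16.5 = -0.5
t=5: Ŝ = 5.5·5 = 27.5; r = 29.5 − 27.5 = 2
t=7: Ŝ = 5.5·7 = 38.5; r = 40 − 38.5 = 1.5
t=9: Ŝ = 5.5·9 = 49.5; r = 47.5 − 49.5 = -2
|r| > 1.75: t=5 (|r|=2), t=9 (|r|=2) → 2

2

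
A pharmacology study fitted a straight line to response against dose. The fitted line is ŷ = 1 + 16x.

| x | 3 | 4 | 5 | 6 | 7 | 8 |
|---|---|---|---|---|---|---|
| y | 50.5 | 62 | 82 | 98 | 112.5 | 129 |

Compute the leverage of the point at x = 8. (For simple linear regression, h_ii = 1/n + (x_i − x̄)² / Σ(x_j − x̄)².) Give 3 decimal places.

x̄ = (3 + 4 + 5 + 6 + 7 + 8)/6 = 5.5
Σ(x − x̄)² = 6.25 + 2.25 + 0.25 + 0.25 + 2.25 + 6.25 = 17.5
h = 1/6 + (2.5)²/17.5 = 0.166667 + 0.357143 = 0.524

h = 0.524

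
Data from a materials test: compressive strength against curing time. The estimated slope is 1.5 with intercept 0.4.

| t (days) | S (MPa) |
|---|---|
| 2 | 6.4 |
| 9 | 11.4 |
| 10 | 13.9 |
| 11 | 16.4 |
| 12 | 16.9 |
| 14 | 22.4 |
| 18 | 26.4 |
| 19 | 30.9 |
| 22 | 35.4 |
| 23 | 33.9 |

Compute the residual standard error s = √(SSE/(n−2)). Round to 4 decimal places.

s = 1.9685

t=2: Ŝ = 0.4 + 1.5·2 = 3.4; e = 6.4 − 3.4 = 3
t=9: Ŝ = 0.4 + 1.5·9 = 13.9; e = 11.4 − 13.9 = -2.5
t=10: Ŝ = 0.4 + 1.5·10 = 15.4; e = 13.9 − 15.4 = -1.5
t=11: Ŝ = 0.4 + 1.5·11 = 16.9; e = 16.4 − 16.9 = -0.5
t=12: Ŝ = 0.4 + 1.5·12 = 18.4; e = 16.9 − 18.4 = -1.5
t=14: Ŝ = 0.4 + 1.5·14 = 21.4; e = 22.4 − 21.4 = 1
t=18: Ŝ = 0.4 + 1.5·18 = 27.4; e = 26.4 − 27.4 = -1
t=19: Ŝ = 0.4 + 1.5·19 = 28.9; e = 30.9 − 28.9 = 2
t=22: Ŝ = 0.4 + 1.5·22 = 33.4; e = 35.4 − 33.4 = 2
t=23: Ŝ = 0.4 + 1.5·23 = 34.9; e = 33.9 − 34.9 = -1
SSE = 9 + 6.25 + 2.25 + 0.25 + 2.25 + 1 + 1 + 4 + 4 + 1 = 31
s = √(31/8) = √3.875 ≈ 1.9685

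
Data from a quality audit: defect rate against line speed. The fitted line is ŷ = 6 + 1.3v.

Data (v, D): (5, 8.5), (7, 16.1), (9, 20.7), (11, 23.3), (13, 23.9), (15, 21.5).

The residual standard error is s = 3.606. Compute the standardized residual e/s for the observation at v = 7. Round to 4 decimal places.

0.2773

ŷ = 6 + 1.3·7 = 15.1
e = 16.1 − 15.1 = 1
e/s = 1 / 3.606 = 0.2773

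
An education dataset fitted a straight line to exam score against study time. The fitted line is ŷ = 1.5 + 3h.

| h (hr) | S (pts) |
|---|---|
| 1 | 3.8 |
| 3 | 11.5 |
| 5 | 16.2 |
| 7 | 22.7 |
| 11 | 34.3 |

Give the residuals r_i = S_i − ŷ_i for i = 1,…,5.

h=1: ŷ = 1.5 + 3·1 = 4.5; r = 3.8 − 4.5 = -0.7
h=3: ŷ = 1.5 + 3·3 = 10.5; r = 11.5 − 10.5 = 1
h=5: ŷ = 1.5 + 3·5 = 16.5; r = 16.2 − 16.5 = -0.3
h=7: ŷ = 1.5 + 3·7 = 22.5; r = 22.7 − 22.5 = 0.2
h=11: ŷ = 1.5 + 3·11 = 34.5; r = 34.3 − 34.5 = -0.2

-0.7, 1, -0.3, 0.2, -0.2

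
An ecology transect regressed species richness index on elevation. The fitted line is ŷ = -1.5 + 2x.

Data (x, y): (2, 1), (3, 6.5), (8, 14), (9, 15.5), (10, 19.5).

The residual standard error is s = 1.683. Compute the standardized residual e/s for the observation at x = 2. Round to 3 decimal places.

ŷ = -1.5 + 2·2 = 2.5
e = 1 − 2.5 = -1.5
e/s = -1.5 / 1.683 = -0.891

-0.891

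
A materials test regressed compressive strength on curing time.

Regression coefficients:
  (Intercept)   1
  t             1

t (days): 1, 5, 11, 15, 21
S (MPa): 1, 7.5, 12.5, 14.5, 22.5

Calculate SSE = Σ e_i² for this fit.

SSE = 6

t=1: Ŝ = 1 + 1 = 2; e = 1 − 2 = -1
t=5: Ŝ = 1 + 5 = 6; e = 7.5 − 6 = 1.5
t=11: Ŝ = 1 + 11 = 12; e = 12.5 − 12 = 0.5
t=15: Ŝ = 1 + 15 = 16; e = 14.5 − 16 = -1.5
t=21: Ŝ = 1 + 21 = 22; e = 22.5 − 22 = 0.5
SSE = 1 + 2.25 + 0.25 + 2.25 + 0.25 = 6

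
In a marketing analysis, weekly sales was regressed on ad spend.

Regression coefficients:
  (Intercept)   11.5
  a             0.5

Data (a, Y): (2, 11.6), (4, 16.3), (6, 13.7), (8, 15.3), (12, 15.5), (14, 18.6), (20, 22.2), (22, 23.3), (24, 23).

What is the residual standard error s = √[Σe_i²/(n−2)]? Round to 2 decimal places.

s = 1.45

a=2: Ŷ = 11.5 + 0.5·2 = 12.5; e = 11.6 − 12.5 = -0.9
a=4: Ŷ = 11.5 + 0.5·4 = 13.5; e = 16.3 − 13.5 = 2.8
a=6: Ŷ = 11.5 + 0.5·6 = 14.5; e = 13.7 − 14.5 = -0.8
a=8: Ŷ = 11.5 + 0.5·8 = 15.5; e = 15.3 − 15.5 = -0.2
a=12: Ŷ = 11.5 + 0.5·12 = 17.5; e = 15.5 − 17.5 = -2
a=14: Ŷ = 11.5 + 0.5·14 = 18.5; e = 18.6 − 18.5 = 0.1
a=20: Ŷ = 11.5 + 0.5·20 = 21.5; e = 22.2 − 21.5 = 0.7
a=22: Ŷ = 11.5 + 0.5·22 = 22.5; e = 23.3 − 22.5 = 0.8
a=24: Ŷ = 11.5 + 0.5·24 = 23.5; e = 23 − 23.5 = -0.5
SSE = 0.81 + 7.84 + 0.64 + 0.04 + 4 + 0.01 + 0.49 + 0.64 + 0.25 = 14.72
s = √(14.72/7) = √2.10286 ≈ 1.45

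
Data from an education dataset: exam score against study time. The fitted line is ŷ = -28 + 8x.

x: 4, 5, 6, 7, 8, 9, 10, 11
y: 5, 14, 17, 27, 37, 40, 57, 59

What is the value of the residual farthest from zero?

r = 5

x=4: ŷ = -28 + 8·4 = 4; r = 5 − 4 = 1
x=5: ŷ = -28 + 8·5 = 12; r = 14 − 12 = 2
x=6: ŷ = -28 + 8·6 = 20; r = 17 − 20 = -3
x=7: ŷ = -28 + 8·7 = 28; r = 27 − 28 = -1
x=8: ŷ = -28 + 8·8 = 36; r = 37 − 36 = 1
x=9: ŷ = -28 + 8·9 = 44; r = 40 − 44 = -4
x=10: ŷ = -28 + 8·10 = 52; r = 57 − 52 = 5
x=11: ŷ = -28 + 8·11 = 60; r = 59 − 60 = -1
Largest |r| is 5 at x = 10, residual 5.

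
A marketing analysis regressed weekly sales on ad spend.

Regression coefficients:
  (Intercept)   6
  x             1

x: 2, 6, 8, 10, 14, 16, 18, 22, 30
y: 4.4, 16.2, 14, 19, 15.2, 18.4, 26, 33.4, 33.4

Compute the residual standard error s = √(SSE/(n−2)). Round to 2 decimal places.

s = 4.06

x=2: ŷ = 6 + 2 = 8; e = 4.4 − 8 = -3.6
x=6: ŷ = 6 + 6 = 12; e = 16.2 − 12 = 4.2
x=8: ŷ = 6 + 8 = 14; e = 14 − 14 = 0
x=10: ŷ = 6 + 10 = 16; e = 19 − 16 = 3
x=14: ŷ = 6 + 14 = 20; e = 15.2 − 20 = -4.8
x=16: ŷ = 6 + 16 = 22; e = 18.4 − 22 = -3.6
x=18: ŷ = 6 + 18 = 24; e = 26 − 24 = 2
x=22: ŷ = 6 + 22 = 28; e = 33.4 − 28 = 5.4
x=30: ŷ = 6 + 30 = 36; e = 33.4 − 36 = -2.6
SSE = 12.96 + 17.64 + 0 + 9 + 23.04 + 12.96 + 4 + 29.16 + 6.76 = 115.52
s = √(115.52/7) = √16.5029 ≈ 4.06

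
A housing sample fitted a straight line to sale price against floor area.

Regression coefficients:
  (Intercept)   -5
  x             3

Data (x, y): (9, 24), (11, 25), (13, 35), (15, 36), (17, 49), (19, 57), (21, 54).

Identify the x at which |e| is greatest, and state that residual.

x=9: ŷ = -5 + 3·9 = 22; e = 24 − 22 = 2
x=11: ŷ = -5 + 3·11 = 28; e = 25 − 28 = -3
x=13: ŷ = -5 + 3·13 = 34; e = 35 − 34 = 1
x=15: ŷ = -5 + 3·15 = 40; e = 36 − 40 = -4
x=17: ŷ = -5 + 3·17 = 46; e = 49 − 46 = 3
x=19: ŷ = -5 + 3·19 = 52; e = 57 − 52 = 5
x=21: ŷ = -5 + 3·21 = 58; e = 54 − 58 = -4
Largest |e| is 5 at x = 19, residual 5.

x = 19, e = 5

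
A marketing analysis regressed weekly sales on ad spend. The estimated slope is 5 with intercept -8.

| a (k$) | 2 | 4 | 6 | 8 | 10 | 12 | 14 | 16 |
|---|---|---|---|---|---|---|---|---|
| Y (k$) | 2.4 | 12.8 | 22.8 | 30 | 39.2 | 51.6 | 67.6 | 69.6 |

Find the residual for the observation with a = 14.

ŷ = -8 + 5·14 = 62
r = 67.6 − 62 = 5.6

r = 5.6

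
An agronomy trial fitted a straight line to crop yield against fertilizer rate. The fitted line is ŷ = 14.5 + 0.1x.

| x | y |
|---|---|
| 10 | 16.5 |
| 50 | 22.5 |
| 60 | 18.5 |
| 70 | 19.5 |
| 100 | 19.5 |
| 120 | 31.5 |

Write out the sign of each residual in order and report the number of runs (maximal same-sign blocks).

3 runs

x=10: ŷ = 14.5 + 0.1·10 = 15.5; r = 16.5 − 15.5 = 1
x=50: ŷ = 14.5 + 0.1·50 = 19.5; r = 22.5 − 19.5 = 3
x=60: ŷ = 14.5 + 0.1·60 = 20.5; r = 18.5 − 20.5 = -2
x=70: ŷ = 14.5 + 0.1·70 = 21.5; r = 19.5 − 21.5 = -2
x=100: ŷ = 14.5 + 0.1·100 = 24.5; r = 19.5 − 24.5 = -5
x=120: ŷ = 14.5 + 0.1·120 = 26.5; r = 31.5 − 26.5 = 5
Signs: + + − − − +
Runs: +×2, −×3, +×1 → 3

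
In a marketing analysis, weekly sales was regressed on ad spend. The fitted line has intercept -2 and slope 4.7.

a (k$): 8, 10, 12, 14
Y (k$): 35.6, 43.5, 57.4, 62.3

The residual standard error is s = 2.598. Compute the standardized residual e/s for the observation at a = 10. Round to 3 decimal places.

-0.577

ŷ = -2 + 4.7·10 = 45
e = 43.5 − 45 = -1.5
e/s = -1.5 / 2.598 = -0.577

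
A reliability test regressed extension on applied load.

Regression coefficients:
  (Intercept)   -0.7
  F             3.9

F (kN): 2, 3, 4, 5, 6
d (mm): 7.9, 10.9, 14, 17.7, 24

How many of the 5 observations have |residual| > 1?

F=2: d̂ = -0.7 + 3.9·2 = 7.1; e = 7.9 − 7.1 = 0.8
F=3: d̂ = -0.7 + 3.9·3 = 11; e = 10.9 − 11 = -0.1
F=4: d̂ = -0.7 + 3.9·4 = 14.9; e = 14 − 14.9 = -0.9
F=5: d̂ = -0.7 + 3.9·5 = 18.8; e = 17.7 − 18.8 = -1.1
F=6: d̂ = -0.7 + 3.9·6 = 22.7; e = 24 − 22.7 = 1.3
|e| > 1: F=5 (|e|=1.1), F=6 (|e|=1.3) → 2

2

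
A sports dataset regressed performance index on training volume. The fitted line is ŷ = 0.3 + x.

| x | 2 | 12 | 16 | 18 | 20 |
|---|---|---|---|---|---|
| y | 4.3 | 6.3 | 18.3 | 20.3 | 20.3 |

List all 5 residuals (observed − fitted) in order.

x=2: ŷ = 0.3 + 2 = 2.3; e = 4.3 − 2.3 = 2
x=12: ŷ = 0.3 + 12 = 12.3; e = 6.3 − 12.3 = -6
x=16: ŷ = 0.3 + 16 = 16.3; e = 18.3 − 16.3 = 2
x=18: ŷ = 0.3 + 18 = 18.3; e = 20.3 − 18.3 = 2
x=20: ŷ = 0.3 + 20 = 20.3; e = 20.3 − 20.3 = 0

2, -6, 2, 2, 0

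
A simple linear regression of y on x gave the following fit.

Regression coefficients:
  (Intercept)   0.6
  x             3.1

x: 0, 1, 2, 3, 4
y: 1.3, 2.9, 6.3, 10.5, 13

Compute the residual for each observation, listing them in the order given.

0.7, -0.8, -0.5, 0.6, 0

x=0: ŷ = 0.6 + 3.1·0 = 0.6; r = 1.3 − 0.6 = 0.7
x=1: ŷ = 0.6 + 3.1·1 = 3.7; r = 2.9 − 3.7 = -0.8
x=2: ŷ = 0.6 + 3.1·2 = 6.8; r = 6.3 − 6.8 = -0.5
x=3: ŷ = 0.6 + 3.1·3 = 9.9; r = 10.5 − 9.9 = 0.6
x=4: ŷ = 0.6 + 3.1·4 = 13; r = 13 − 13 = 0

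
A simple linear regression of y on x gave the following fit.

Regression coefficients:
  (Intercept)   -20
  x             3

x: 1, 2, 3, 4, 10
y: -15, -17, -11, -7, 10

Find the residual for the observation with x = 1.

ŷ = -20 + 3·1 = -17
r = -15 − (-17) = 2

r = 2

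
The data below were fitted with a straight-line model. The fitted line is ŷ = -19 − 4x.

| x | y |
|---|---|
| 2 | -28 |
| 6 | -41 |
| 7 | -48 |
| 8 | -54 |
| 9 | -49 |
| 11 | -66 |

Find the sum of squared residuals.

SSE = 60

x=2: ŷ = -19 − 4·2 = -27; r = -28 − (-27) = -1
x=6: ŷ = -19 − 4·6 = -43; r = -41 − (-43) = 2
x=7: ŷ = -19 − 4·7 = -47; r = -48 − (-47) = -1
x=8: ŷ = -19 − 4·8 = -51; r = -54 − (-51) = -3
x=9: ŷ = -19 − 4·9 = -55; r = -49 − (-55) = 6
x=11: ŷ = -19 − 4·11 = -63; r = -66 − (-63) = -3
SSE = 1 + 4 + 1 + 9 + 36 + 9 = 60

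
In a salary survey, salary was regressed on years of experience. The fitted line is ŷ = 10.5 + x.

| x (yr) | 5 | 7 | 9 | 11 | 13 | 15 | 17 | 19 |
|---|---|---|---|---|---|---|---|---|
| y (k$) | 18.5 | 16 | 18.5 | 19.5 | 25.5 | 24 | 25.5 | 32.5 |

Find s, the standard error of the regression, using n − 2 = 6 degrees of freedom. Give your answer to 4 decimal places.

x=5: ŷ = 10.5 + 5 = 15.5; e = 18.5 − 15.5 = 3
x=7: ŷ = 10.5 + 7 = 17.5; e = 16 − 17.5 = -1.5
x=9: ŷ = 10.5 + 9 = 19.5; e = 18.5 − 19.5 = -1
x=11: ŷ = 10.5 + 11 = 21.5; e = 19.5 − 21.5 = -2
x=13: ŷ = 10.5 + 13 = 23.5; e = 25.5 − 23.5 = 2
x=15: ŷ = 10.5 + 15 = 25.5; e = 24 − 25.5 = -1.5
x=17: ŷ = 10.5 + 17 = 27.5; e = 25.5 − 27.5 = -2
x=19: ŷ = 10.5 + 19 = 29.5; e = 32.5 − 29.5 = 3
SSE = 9 + 2.25 + 1 + 4 + 4 + 2.25 + 4 + 9 = 35.5
s = √(35.5/6) = √5.91667 ≈ 2.4324

s = 2.4324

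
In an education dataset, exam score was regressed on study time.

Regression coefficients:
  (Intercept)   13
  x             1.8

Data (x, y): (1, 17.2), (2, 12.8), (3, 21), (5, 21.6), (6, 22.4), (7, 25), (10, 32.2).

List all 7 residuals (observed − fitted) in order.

2.4, -3.8, 2.6, -0.4, -1.4, -0.6, 1.2

x=1: ŷ = 13 + 1.8·1 = 14.8; e = 17.2 − 14.8 = 2.4
x=2: ŷ = 13 + 1.8·2 = 16.6; e = 12.8 − 16.6 = -3.8
x=3: ŷ = 13 + 1.8·3 = 18.4; e = 21 − 18.4 = 2.6
x=5: ŷ = 13 + 1.8·5 = 22; e = 21.6 − 22 = -0.4
x=6: ŷ = 13 + 1.8·6 = 23.8; e = 22.4 − 23.8 = -1.4
x=7: ŷ = 13 + 1.8·7 = 25.6; e = 25 − 25.6 = -0.6
x=10: ŷ = 13 + 1.8·10 = 31; e = 32.2 − 31 = 1.2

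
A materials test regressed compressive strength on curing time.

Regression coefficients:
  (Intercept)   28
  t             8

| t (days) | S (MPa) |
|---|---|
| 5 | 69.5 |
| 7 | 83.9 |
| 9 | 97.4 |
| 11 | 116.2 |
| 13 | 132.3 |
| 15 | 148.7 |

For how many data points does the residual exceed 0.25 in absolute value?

4

t=5: Ŝ = 28 + 8·5 = 68; e = 69.5 − 68 = 1.5
t=7: Ŝ = 28 + 8·7 = 84; e = 83.9 − 84 = -0.1
t=9: Ŝ = 28 + 8·9 = 100; e = 97.4 − 100 = -2.6
t=11: Ŝ = 28 + 8·11 = 116; e = 116.2 − 116 = 0.2
t=13: Ŝ = 28 + 8·13 = 132; e = 132.3 − 132 = 0.3
t=15: Ŝ = 28 + 8·15 = 148; e = 148.7 − 148 = 0.7
|e| > 0.25: t=5 (|e|=1.5), t=9 (|e|=2.6), t=13 (|e|=0.3), t=15 (|e|=0.7) → 4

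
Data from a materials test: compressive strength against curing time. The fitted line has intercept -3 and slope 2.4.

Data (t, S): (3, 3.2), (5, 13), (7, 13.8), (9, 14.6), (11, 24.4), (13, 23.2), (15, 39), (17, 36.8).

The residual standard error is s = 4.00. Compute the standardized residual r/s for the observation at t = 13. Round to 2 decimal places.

Ŝ = -3 + 2.4·13 = 28.2
r = 23.2 − 28.2 = -5
r/s = -5 / 4.00 = -1.25

-1.25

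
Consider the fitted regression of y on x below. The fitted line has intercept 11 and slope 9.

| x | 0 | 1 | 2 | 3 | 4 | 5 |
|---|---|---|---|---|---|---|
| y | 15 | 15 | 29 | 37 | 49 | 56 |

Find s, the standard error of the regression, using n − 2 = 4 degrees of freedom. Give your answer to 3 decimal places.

x=0: ŷ = 11 + 9·0 = 11; r = 15 − 11 = 4
x=1: ŷ = 11 + 9·1 = 20; r = 15 − 20 = -5
x=2: ŷ = 11 + 9·2 = 29; r = 29 − 29 = 0
x=3: ŷ = 11 + 9·3 = 38; r = 37 − 38 = -1
x=4: ŷ = 11 + 9·4 = 47; r = 49 − 47 = 2
x=5: ŷ = 11 + 9·5 = 56; r = 56 − 56 = 0
SSE = 16 + 25 + 0 + 1 + 4 + 0 = 46
s = √(46/4) = √11.5 ≈ 3.391

s = 3.391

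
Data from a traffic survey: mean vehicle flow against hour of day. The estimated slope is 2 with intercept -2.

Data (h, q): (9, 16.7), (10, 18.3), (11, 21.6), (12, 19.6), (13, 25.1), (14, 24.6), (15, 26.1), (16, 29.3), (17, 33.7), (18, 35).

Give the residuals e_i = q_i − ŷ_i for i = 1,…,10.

0.7, 0.3, 1.6, -2.4, 1.1, -1.4, -1.9, -0.7, 1.7, 1

h=9: ŷ = -2 + 2·9 = 16; e = 16.7 − 16 = 0.7
h=10: ŷ = -2 + 2·10 = 18; e = 18.3 − 18 = 0.3
h=11: ŷ = -2 + 2·11 = 20; e = 21.6 − 20 = 1.6
h=12: ŷ = -2 + 2·12 = 22; e = 19.6 − 22 = -2.4
h=13: ŷ = -2 + 2·13 = 24; e = 25.1 − 24 = 1.1
h=14: ŷ = -2 + 2·14 = 26; e = 24.6 − 26 = -1.4
h=15: ŷ = -2 + 2·15 = 28; e = 26.1 − 28 = -1.9
h=16: ŷ = -2 + 2·16 = 30; e = 29.3 − 30 = -0.7
h=17: ŷ = -2 + 2·17 = 32; e = 33.7 − 32 = 1.7
h=18: ŷ = -2 + 2·18 = 34; e = 35 − 34 = 1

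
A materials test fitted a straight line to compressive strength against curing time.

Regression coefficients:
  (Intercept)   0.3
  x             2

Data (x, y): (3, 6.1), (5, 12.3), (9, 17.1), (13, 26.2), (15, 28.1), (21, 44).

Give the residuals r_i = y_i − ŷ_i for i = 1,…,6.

x=3: ŷ = 0.3 + 2·3 = 6.3; r = 6.1 − 6.3 = -0.2
x=5: ŷ = 0.3 + 2·5 = 10.3; r = 12.3 − 10.3 = 2
x=9: ŷ = 0.3 + 2·9 = 18.3; r = 17.1 − 18.3 = -1.2
x=13: ŷ = 0.3 + 2·13 = 26.3; r = 26.2 − 26.3 = -0.1
x=15: ŷ = 0.3 + 2·15 = 30.3; r = 28.1 − 30.3 = -2.2
x=21: ŷ = 0.3 + 2·21 = 42.3; r = 44 − 42.3 = 1.7

-0.2, 2, -1.2, -0.1, -2.2, 1.7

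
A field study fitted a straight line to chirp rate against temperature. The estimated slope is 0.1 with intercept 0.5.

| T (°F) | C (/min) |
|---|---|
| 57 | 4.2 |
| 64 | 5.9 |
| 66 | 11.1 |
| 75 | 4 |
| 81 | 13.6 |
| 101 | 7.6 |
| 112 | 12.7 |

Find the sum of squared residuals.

T=57: ŷ = 0.5 + 0.1·57 = 6.2; r = 4.2 − 6.2 = -2
T=64: ŷ = 0.5 + 0.1·64 = 6.9; r = 5.9 − 6.9 = -1
T=66: ŷ = 0.5 + 0.1·66 = 7.1; r = 11.1 − 7.1 = 4
T=75: ŷ = 0.5 + 0.1·75 = 8; r = 4 − 8 = -4
T=81: ŷ = 0.5 + 0.1·81 = 8.6; r = 13.6 − 8.6 = 5
T=101: ŷ = 0.5 + 0.1·101 = 10.6; r = 7.6 − 10.6 = -3
T=112: ŷ = 0.5 + 0.1·112 = 11.7; r = 12.7 − 11.7 = 1
SSE = 4 + 1 + 16 + 16 + 25 + 9 + 1 = 72

SSE = 72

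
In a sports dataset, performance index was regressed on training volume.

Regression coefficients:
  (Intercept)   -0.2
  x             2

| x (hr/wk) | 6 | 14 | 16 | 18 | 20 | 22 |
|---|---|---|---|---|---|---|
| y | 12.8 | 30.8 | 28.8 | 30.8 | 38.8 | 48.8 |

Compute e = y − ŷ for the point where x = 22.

e = 5

ŷ = -0.2 + 2·22 = 43.8
e = 48.8 − 43.8 = 5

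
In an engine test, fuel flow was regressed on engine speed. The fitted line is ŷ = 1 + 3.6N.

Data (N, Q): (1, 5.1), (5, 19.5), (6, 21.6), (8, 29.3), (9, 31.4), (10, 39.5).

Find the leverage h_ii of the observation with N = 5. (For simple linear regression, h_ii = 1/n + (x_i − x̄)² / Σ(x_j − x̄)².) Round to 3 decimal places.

N̄ = (1 + 5 + 6 + 8 + 9 + 10)/6 = 6.5
Σ(N − N̄)² = 30.25 + 2.25 + 0.25 + 2.25 + 6.25 + 12.25 = 53.5
h = 1/6 + (-1.5)²/53.5 = 0.166667 + 0.0420561 = 0.209

h = 0.209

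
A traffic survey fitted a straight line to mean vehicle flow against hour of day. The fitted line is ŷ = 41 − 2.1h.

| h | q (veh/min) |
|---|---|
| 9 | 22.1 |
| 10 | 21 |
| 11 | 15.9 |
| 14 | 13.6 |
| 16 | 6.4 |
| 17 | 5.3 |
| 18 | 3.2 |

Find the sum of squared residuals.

SSE = 10

h=9: ŷ = 41 − 2.1·9 = 22.1; e = 22.1 − 22.1 = 0
h=10: ŷ = 41 − 2.1·10 = 20; e = 21 − 20 = 1
h=11: ŷ = 41 − 2.1·11 = 17.9; e = 15.9 − 17.9 = -2
h=14: ŷ = 41 − 2.1·14 = 11.6; e = 13.6 − 11.6 = 2
h=16: ŷ = 41 − 2.1·16 = 7.4; e = 6.4 − 7.4 = -1
h=17: ŷ = 41 − 2.1·17 = 5.3; e = 5.3 − 5.3 = 0
h=18: ŷ = 41 − 2.1·18 = 3.2; e = 3.2 − 3.2 = 0
SSE = 0 + 1 + 4 + 4 + 1 + 0 + 0 = 10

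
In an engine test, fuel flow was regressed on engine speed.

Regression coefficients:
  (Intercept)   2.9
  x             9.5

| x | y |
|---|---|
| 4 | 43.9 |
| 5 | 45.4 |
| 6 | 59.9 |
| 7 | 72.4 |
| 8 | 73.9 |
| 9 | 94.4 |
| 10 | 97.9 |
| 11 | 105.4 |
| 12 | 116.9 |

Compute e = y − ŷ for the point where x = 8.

ŷ = 2.9 + 9.5·8 = 78.9
e = 73.9 − 78.9 = -5

e = -5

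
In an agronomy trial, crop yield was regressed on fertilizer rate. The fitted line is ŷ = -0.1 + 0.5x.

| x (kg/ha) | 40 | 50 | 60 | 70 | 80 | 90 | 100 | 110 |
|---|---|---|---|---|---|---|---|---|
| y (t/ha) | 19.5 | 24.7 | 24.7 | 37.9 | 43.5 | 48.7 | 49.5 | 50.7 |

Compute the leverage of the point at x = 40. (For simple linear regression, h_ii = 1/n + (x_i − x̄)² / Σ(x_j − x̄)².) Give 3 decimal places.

x̄ = (40 + 50 + 60 + 70 + 80 + 90 + 100 + 110)/8 = 75
Σ(x − x̄)² = 1225 + 625 + 225 + 25 + 25 + 225 + 625 + 1225 = 4200
h = 1/8 + (-35)²/4200 = 0.125 + 0.291667 = 0.417

h = 0.417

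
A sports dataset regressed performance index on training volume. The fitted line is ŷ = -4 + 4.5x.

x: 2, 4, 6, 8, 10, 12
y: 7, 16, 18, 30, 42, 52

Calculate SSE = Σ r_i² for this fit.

SSE = 42

x=2: ŷ = -4 + 4.5·2 = 5; r = 7 − 5 = 2
x=4: ŷ = -4 + 4.5·4 = 14; r = 16 − 14 = 2
x=6: ŷ = -4 + 4.5·6 = 23; r = 18 − 23 = -5
x=8: ŷ = -4 + 4.5·8 = 32; r = 30 − 32 = -2
x=10: ŷ = -4 + 4.5·10 = 41; r = 42 − 41 = 1
x=12: ŷ = -4 + 4.5·12 = 50; r = 52 − 50 = 2
SSE = 4 + 4 + 25 + 4 + 1 + 4 = 42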